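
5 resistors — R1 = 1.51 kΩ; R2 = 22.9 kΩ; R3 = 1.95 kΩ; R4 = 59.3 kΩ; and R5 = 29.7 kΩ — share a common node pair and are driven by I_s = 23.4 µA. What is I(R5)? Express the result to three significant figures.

I ≈ 0.621 µA

Total conductance ΣG = 1/1.51 + 1/22.9 + 1/1.95 + 1/59.3 + 1/29.7 = 1.269 (units of 1/kΩ).
By the current-divider rule, I = I_s · G_k/ΣG = 23.4 × 0.02653 = 0.6207 µA.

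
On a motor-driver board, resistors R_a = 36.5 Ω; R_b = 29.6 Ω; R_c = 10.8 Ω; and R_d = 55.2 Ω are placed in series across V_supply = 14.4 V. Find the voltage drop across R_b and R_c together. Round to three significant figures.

V ≈ 4.40 V

Total series resistance ΣR = 36.5 + 29.6 + 10.8 + 55.2 = 132.1 Ω.
R_{R_b..R_c} = 29.6 + 10.8 = 40.40 Ω.
By the voltage-divider rule, V = 14.4 × 40.40/132.1 = 4.404 V.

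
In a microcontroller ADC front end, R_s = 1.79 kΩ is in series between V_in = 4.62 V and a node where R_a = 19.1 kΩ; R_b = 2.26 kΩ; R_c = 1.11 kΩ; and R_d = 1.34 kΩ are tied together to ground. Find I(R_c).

Parallel bank: R_p = 1/(1/19.1 + 1/2.26 + 1/1.11 + 1/1.34) = 0.4669 kΩ.
V_A = 4.62 × 0.4669/2.257 = 0.9557 V.
Branch current I = V_A/R_c = 0.9557/1.11 = 0.8610 mA.

I ≈ 0.861 mA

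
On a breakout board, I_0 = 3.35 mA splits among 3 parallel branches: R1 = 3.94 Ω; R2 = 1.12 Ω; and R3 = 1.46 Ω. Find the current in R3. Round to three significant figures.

I ≈ 1.25 mA

Total conductance ΣG = 1/3.94 + 1/1.12 + 1/1.46 = 1.832 (units of 1/Ω).
By the current-divider rule, I = I_0 · G_k/ΣG = 3.35 × 0.3740 = 1.253 mA.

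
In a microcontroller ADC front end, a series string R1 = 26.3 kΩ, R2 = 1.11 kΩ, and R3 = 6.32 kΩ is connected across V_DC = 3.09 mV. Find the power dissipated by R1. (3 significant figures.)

P ≈ 0.221 nW

ΣR = 33.73 kΩ → I = 3.09/33.73 = 0.09161 µA.
P(R1) = I²·R1 = (0.09161)² × 26.3 = 0.2207 nW.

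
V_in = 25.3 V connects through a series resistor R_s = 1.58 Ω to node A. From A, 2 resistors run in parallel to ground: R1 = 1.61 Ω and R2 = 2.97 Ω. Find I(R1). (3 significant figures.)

Combine the parallel branches: R_p = (1/1.61 + 1/2.97)⁻¹ = 1.044 Ω.
Node voltage V_A = V_in · R_p/(R_s + R_p) = 25.3 × 0.3979 = 10.07 V.
Branch current I = V_A/R1 = 10.07/1.61 = 6.252 A.
(Check via current divider: I_total = 9.642 A; share G_k/ΣG = 0.6485 → same result.)

I ≈ 6.25 A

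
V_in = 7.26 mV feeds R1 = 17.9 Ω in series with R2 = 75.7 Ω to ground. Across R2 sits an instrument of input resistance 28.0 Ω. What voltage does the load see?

V_out ≈ 3.87 mV

The load sits in parallel with R2, giving an effective lower resistance R2' = R2·R_L/(R2+R_L) = 20.44 Ω.
Now apply the divider: V_out = 7.26 × 0.5331 = 3.870 mV.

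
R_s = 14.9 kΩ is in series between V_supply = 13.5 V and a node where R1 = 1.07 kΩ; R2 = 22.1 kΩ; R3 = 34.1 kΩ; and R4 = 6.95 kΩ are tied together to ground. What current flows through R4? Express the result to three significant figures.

Parallel bank: R_p = 1/(1/1.07 + 1/22.1 + 1/34.1 + 1/6.95) = 0.8673 kΩ.
Node voltage V_A = V_supply · R_p/(R_s + R_p) = 13.5 × 0.05500 = 0.7426 V.
Branch current I = V_A/R4 = 0.7426/6.95 = 0.1068 mA.
(Check via current divider: I_total = 0.8562 mA; share G_k/ΣG = 0.1248 → same result.)

I ≈ 0.107 mA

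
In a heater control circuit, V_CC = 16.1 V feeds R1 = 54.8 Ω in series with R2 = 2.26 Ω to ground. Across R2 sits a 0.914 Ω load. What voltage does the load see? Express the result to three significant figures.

The load sits in parallel with R2, giving an effective lower resistance R2' = R2·R_L/(R2+R_L) = 0.6508 Ω.
Then V_out = V_CC · R2'/(R1 + R2') = 16.1 × 0.6508/55.45 = 0.1890 V.
(Unloaded it would be 0.638 V; the load pulls it down.)

V_out ≈ 0.189 V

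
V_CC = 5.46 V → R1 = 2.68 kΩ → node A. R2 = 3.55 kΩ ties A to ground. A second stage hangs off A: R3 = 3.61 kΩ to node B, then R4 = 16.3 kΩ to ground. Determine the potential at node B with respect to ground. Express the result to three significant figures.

The second stage (R3 + R4 = 19.91 kΩ) loads node A in parallel with R2.
Effective lower resistance at A: R2 ‖ 19.91 = 3.013 kΩ.
So V_A = 5.46 × 0.5292 = 2.890 V.
V_B = V_A × 0.8187 = 2.366 V.

V_B ≈ 2.37 V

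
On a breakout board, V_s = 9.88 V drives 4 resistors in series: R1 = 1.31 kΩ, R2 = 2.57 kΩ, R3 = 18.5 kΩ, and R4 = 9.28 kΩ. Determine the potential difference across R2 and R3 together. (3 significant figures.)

Total series resistance ΣR = 1.31 + 2.57 + 18.5 + 9.28 = 31.66 kΩ.
R_{R2..R3} = 2.57 + 18.5 = 21.07 kΩ.
V = V_s · R/ΣR = 9.88 × 0.6655 = 6.575 V.

V ≈ 6.58 V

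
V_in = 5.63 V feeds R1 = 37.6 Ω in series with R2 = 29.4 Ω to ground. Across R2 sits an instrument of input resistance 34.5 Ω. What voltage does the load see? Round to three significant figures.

V_out ≈ 1.67 V

First combine the lower leg with the load: R2 ‖ R_L = 15.87 Ω.
Voltage divider with the loaded lower leg: V_out = 5.63 × 15.87/(37.6 + 15.87) = 5.63 × 0.2968 = 1.671 V.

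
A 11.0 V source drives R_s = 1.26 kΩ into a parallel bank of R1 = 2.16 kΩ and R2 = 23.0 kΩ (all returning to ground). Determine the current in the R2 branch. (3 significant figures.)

I ≈ 0.292 mA

Equivalent of the parallel group: R_p = 1.975 kΩ.
Node voltage V_A = V_CC · R_p/(R_s + R_p) = 11.0 × 0.6105 = 6.715 V.
I(R2) = V_A / R2 = 6.715/23.0 = 0.2920 mA.
(Check via current divider: I_total = 3.401 mA; share G_k/ΣG = 0.08585 → same result.)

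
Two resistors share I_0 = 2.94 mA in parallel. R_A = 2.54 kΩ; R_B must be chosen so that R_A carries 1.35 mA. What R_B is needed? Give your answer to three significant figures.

Two-branch current divider: I_A = I_0 · R_B/(R_A + R_B).
With f = 0.4592, R_B = R_A · f/(1−f) = 2.54 × 0.8491 = 2.157 kΩ.

R_B ≈ 2.16 kΩ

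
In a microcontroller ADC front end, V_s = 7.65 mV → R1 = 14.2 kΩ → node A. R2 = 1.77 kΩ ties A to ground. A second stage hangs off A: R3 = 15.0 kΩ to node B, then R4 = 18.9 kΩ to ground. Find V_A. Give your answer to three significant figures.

V_A ≈ 0.810 mV

The second stage (R3 + R4 = 33.90 kΩ) loads node A in parallel with R2.
Effective lower resistance at A: R2 ‖ 33.90 = 1.682 kΩ.
First divider: V_A = V_s · 1.682/(14.2 + 1.682) = 0.8103 mV.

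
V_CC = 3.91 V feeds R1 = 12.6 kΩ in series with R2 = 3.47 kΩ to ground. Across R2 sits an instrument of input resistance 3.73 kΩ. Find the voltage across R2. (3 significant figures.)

The load sits in parallel with R2, giving an effective lower resistance R2' = R2·R_L/(R2+R_L) = 1.798 kΩ.
Now apply the divider: V_out = 3.91 × 0.1249 = 0.4882 V.
(Unloaded it would be 0.844 V; the load pulls it down.)

V_out ≈ 0.488 V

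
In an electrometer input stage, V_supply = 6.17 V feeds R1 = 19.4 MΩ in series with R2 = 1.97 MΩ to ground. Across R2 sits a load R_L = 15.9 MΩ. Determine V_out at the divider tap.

The load sits in parallel with R2, giving an effective lower resistance R2' = R2·R_L/(R2+R_L) = 1.753 MΩ.
Voltage divider with the loaded lower leg: V_out = 6.17 × 1.753/(19.4 + 1.753) = 6.17 × 0.08286 = 0.5113 V.
(Unloaded it would be 0.569 V; the load pulls it down.)

V_out ≈ 0.511 V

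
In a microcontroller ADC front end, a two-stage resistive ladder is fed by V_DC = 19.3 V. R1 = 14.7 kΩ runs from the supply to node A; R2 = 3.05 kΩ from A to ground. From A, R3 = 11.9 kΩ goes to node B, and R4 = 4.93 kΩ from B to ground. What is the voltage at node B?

The second stage (R3 + R4 = 16.83 kΩ) loads node A in parallel with R2.
R2 ‖ (R3+R4) = 2.582 kΩ.
First divider: V_A = V_DC · 2.582/(14.7 + 2.582) = 2.884 V.
Then the unloaded second divider: V_B = V_A × R4/(R3+R4) = 2.884 × 0.2929 = 0.8447 V.

V_B ≈ 0.845 V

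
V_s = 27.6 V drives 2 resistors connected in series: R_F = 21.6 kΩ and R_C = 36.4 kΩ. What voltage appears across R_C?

V ≈ 17.3 V

ΣR = 21.6 + 36.4 = 58.00 kΩ.
By the voltage-divider rule, V = 27.6 × 36.40/58.00 = 17.32 V.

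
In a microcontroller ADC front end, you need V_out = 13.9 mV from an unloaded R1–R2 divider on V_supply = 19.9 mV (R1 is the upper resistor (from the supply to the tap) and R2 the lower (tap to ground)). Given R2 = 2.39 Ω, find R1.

V_out/V_supply = R2/(R1+R2) = 0.6985.
R1 = R2·(1/k − 1) = 2.39 × 0.4317 = 1.032 Ω.

R1 ≈ 1.03 Ω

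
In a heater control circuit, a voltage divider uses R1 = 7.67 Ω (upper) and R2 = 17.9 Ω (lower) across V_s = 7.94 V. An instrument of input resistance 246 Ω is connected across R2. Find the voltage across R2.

V_out ≈ 5.44 V

The load sits in parallel with R2, giving an effective lower resistance R2' = R2·R_L/(R2+R_L) = 16.69 Ω.
Then V_out = V_s · R2'/(R1 + R2') = 7.94 × 16.69/24.36 = 5.440 V.
(Unloaded it would be 5.56 V; the load pulls it down.)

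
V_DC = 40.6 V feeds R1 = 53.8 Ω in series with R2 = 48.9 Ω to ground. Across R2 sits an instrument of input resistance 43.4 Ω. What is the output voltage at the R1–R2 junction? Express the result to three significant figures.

R2 ‖ R_L = (48.9 × 43.4)/(48.9 + 43.4) = 22.99 Ω.
Voltage divider with the loaded lower leg: V_out = 40.6 × 22.99/(53.8 + 22.99) = 40.6 × 0.2994 = 12.16 V.

V_out ≈ 12.2 V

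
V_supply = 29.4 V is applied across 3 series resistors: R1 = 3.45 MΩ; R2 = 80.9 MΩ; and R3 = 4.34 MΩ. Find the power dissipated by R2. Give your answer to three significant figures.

ΣR = 88.69 MΩ → I = 29.4/88.69 = 0.3315 µA.
P(R2) = I²·R2 = (0.3315)² × 80.9 = 8.890 µW.

P ≈ 8.89 µW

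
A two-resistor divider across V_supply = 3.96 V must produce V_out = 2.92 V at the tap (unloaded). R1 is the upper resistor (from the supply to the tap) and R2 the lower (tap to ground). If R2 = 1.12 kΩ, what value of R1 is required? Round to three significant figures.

R1 ≈ 0.399 kΩ

V_out/V_supply = R2/(R1+R2) = 0.7374.
Rearranging, R1 = R2·(1−k)/k = 1.12 × 0.3562 = 0.3989 kΩ.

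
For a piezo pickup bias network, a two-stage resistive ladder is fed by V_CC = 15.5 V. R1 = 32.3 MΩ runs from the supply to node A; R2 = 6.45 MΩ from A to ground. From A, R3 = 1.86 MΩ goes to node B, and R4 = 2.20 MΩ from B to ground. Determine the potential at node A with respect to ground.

V_A ≈ 1.11 V

The second stage (R3 + R4 = 4.060 MΩ) loads node A in parallel with R2.
R2 ‖ (R3+R4) = 2.492 MΩ.
V_A = 15.5 × 2.492/(32.3 + 2.492) = 1.110 V.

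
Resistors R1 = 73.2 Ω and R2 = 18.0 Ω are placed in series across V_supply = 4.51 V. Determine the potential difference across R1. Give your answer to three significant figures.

V ≈ 3.62 V

Total series resistance ΣR = 73.2 + 18.0 = 91.20 Ω.
V = V_supply · R/ΣR = 4.51 × 0.8026 = 3.620 V.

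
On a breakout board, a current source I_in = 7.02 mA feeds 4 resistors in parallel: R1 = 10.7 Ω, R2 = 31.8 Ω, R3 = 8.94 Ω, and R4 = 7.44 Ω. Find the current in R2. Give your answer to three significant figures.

Conductances: ΣG = 1/10.7 + 1/31.8 + 1/8.94 + 1/7.44 = 0.3712 (1/Ω).
By the current-divider rule, I = I_in · G_k/ΣG = 7.02 × 0.08472 = 0.5948 mA.

I ≈ 0.595 mA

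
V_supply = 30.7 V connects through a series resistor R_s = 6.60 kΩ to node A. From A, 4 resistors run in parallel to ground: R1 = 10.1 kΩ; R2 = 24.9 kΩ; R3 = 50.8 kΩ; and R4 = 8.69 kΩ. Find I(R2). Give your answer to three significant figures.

Combine the parallel branches: R_p = (1/10.1 + 1/24.9 + 1/50.8 + 1/8.69)⁻¹ = 3.651 kΩ.
V_A = 30.7 × 3.651/10.25 = 10.93 V.
Branch current I = V_A/R2 = 10.93/24.9 = 0.4391 mA.

I ≈ 0.439 mA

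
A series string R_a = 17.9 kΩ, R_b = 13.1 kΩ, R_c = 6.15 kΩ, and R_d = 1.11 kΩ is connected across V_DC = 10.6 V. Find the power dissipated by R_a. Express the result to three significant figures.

ΣR = 38.26 kΩ → I = 10.6/38.26 = 0.2771 mA.
P(R_a) = I²·R_a = (0.2771)² × 17.9 = 1.374 mW.

P ≈ 1.37 mW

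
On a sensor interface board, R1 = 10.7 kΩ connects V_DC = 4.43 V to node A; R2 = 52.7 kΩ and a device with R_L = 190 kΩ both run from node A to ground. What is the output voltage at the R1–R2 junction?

First combine the lower leg with the load: R2 ‖ R_L = 41.26 kΩ.
Voltage divider with the loaded lower leg: V_out = 4.43 × 41.26/(10.7 + 41.26) = 4.43 × 0.7941 = 3.518 V.

V_out ≈ 3.52 V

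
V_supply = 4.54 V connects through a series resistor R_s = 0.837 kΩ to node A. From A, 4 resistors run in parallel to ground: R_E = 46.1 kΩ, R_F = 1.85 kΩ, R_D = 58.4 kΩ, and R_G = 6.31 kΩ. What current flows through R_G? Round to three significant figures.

Parallel bank: R_p = 1/(1/46.1 + 1/1.85 + 1/58.4 + 1/6.31) = 1.355 kΩ.
Node voltage V_A = V_supply · R_p/(R_s + R_p) = 4.54 × 0.6182 = 2.807 V.
Branch current I = V_A/R_G = 2.807/6.31 = 0.4448 mA.

I ≈ 0.445 mA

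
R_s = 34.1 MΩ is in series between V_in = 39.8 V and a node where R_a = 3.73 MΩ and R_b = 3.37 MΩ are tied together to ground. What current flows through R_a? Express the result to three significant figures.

I ≈ 0.527 µA

Combine the parallel branches: R_p = (1/3.73 + 1/3.37)⁻¹ = 1.770 MΩ.
V_A by voltage divider: V_A = 39.8 × 1.770/(34.1 + 1.770) = 1.964 V.
Branch current I = V_A/R_a = 1.964/3.73 = 0.5266 µA.
(Check via current divider: I_total = 1.110 µA; share G_k/ΣG = 0.4746 → same result.)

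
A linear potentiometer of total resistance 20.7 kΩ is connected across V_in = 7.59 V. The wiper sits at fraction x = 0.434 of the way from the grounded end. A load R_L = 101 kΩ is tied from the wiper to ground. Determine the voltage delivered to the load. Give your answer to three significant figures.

V_out ≈ 3.14 V

Lower segment x·R_p = 8.984 kΩ; upper segment (1−x)·R_p = 11.72 kΩ.
Lower segment in parallel with the load: 8.984 ‖ 101 = 8.250 kΩ.
V_out = 7.59 × 8.250/(11.72 + 8.250) = 3.136 V.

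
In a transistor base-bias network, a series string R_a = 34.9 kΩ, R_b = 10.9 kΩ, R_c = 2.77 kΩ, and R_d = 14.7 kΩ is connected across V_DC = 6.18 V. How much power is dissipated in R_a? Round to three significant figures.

P ≈ 0.333 mW

The common current is I = 6.18/63.27 = 0.09768 mA.
P(R_a) = I²·R_a = (0.09768)² × 34.9 = 0.3330 mW.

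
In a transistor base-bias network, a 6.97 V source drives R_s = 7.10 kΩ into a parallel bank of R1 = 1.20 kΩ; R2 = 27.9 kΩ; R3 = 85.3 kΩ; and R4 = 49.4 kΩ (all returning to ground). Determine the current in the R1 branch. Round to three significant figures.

I ≈ 0.785 mA

Equivalent of the parallel group: R_p = 1.110 kΩ.
V_A = 6.97 × 1.110/8.210 = 0.9421 V.
Branch current I = V_A/R1 = 0.9421/1.20 = 0.7851 mA.
(Check via current divider: I_total = 0.8490 mA; share G_k/ΣG = 0.9248 → same result.)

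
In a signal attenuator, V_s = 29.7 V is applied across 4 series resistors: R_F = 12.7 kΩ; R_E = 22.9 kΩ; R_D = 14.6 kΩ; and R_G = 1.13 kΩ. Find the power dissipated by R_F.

P ≈ 4.25 mW

Series current I = V_s/ΣR = 29.7/51.33 = 0.5786 mA.
P = I²R = 0.3348 × 12.7 = 4.252 mW.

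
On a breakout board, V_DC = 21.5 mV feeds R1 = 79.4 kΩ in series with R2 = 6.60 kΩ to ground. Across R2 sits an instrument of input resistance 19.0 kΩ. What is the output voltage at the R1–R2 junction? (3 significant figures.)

V_out ≈ 1.25 mV

R2 ‖ R_L = (6.60 × 19.0)/(6.60 + 19.0) = 4.898 kΩ.
Voltage divider with the loaded lower leg: V_out = 21.5 × 4.898/(79.4 + 4.898) = 21.5 × 0.05811 = 1.249 mV.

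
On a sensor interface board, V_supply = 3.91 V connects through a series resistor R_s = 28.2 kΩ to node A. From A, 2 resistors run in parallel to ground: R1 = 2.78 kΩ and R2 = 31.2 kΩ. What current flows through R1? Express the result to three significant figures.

Combine the parallel branches: R_p = (1/2.78 + 1/31.2)⁻¹ = 2.553 kΩ.
Node voltage V_A = V_supply · R_p/(R_s + R_p) = 3.91 × 0.08300 = 0.3245 V.
I(R1) = V_A / R1 = 0.3245/2.78 = 0.1167 mA.

I ≈ 0.117 mA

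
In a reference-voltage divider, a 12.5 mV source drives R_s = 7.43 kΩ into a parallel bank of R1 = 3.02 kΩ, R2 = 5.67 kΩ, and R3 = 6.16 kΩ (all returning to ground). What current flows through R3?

Equivalent of the parallel group: R_p = 1.493 kΩ.
V_A by voltage divider: V_A = 12.5 × 1.493/(7.43 + 1.493) = 2.091 mV.
Branch current I = V_A/R3 = 2.091/6.16 = 0.3395 µA.

I ≈ 0.340 µA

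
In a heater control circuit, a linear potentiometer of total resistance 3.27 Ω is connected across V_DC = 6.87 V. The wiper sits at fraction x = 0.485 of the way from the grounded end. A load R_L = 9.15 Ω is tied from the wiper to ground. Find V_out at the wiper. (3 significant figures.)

Split the track: R_lower = x·R_p = 1.586 Ω, R_upper = (1−x)·R_p = 1.684 Ω.
(x·R_p) ‖ R_L = 1.352 Ω.
Then V_out = V_DC · 1.352/(1.684 + 1.352) = 3.059 V.

V_out ≈ 3.06 V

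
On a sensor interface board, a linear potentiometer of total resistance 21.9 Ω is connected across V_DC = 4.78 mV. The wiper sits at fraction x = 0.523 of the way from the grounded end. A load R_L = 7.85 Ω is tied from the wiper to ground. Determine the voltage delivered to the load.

Split the track: R_lower = x·R_p = 11.45 Ω, R_upper = (1−x)·R_p = 10.45 Ω.
(x·R_p) ‖ R_L = 4.658 Ω.
Then V_out = V_DC · 4.658/(10.45 + 4.658) = 1.474 mV.

V_out ≈ 1.47 mV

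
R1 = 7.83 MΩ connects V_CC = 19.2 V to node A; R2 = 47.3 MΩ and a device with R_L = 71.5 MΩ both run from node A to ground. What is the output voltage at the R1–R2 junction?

V_out ≈ 15.1 V

First combine the lower leg with the load: R2 ‖ R_L = 28.47 MΩ.
Now apply the divider: V_out = 19.2 × 0.7843 = 15.06 V.
(Unloaded it would be 16.5 V; the load pulls it down.)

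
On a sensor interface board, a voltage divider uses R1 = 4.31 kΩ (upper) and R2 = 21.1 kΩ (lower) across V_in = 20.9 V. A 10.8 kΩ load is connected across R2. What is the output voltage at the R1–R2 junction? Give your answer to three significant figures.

V_out ≈ 13.0 V

First combine the lower leg with the load: R2 ‖ R_L = 7.144 kΩ.
Voltage divider with the loaded lower leg: V_out = 20.9 × 7.144/(4.31 + 7.144) = 20.9 × 0.6237 = 13.04 V.
(Unloaded it would be 17.4 V; the load pulls it down.)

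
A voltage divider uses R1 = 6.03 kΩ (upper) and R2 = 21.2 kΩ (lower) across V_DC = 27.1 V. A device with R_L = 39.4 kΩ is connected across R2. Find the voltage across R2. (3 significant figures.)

V_out ≈ 18.9 V

First combine the lower leg with the load: R2 ‖ R_L = 13.78 kΩ.
Then V_out = V_DC · R2'/(R1 + R2') = 27.1 × 13.78/19.81 = 18.85 V.
(Unloaded it would be 21.1 V; the load pulls it down.)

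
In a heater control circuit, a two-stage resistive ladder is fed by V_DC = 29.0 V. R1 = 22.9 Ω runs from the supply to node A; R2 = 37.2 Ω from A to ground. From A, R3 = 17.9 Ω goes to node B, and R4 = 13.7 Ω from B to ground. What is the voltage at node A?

Node A sees R2 in parallel with the series input of stage 2, R3 + R4 = 31.60 Ω.
Effective lower resistance at A: R2 ‖ 31.60 = 17.09 Ω.
V_A = 29.0 × 17.09/(22.9 + 17.09) = 12.39 V.

V_A ≈ 12.4 V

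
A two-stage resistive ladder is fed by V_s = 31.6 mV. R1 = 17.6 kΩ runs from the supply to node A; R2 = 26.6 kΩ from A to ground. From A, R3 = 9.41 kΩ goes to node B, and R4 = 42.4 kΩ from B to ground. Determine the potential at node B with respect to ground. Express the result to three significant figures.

The second stage (R3 + R4 = 51.81 kΩ) loads node A in parallel with R2.
Effective lower resistance at A: R2 ‖ 51.81 = 17.58 kΩ.
So V_A = 31.6 × 0.4997 = 15.79 mV.
Stage 2 is unloaded, so V_B = V_A · R4/(R3+R4) = 15.79 × 42.4/51.81 = 12.92 mV.

V_B ≈ 12.9 mV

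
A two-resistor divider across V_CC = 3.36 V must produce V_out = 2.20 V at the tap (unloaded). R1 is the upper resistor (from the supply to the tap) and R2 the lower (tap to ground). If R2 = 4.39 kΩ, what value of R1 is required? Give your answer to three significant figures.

Required fraction k = V_out/V_CC = 0.6548.
So R1 = R2 · (V_CC/V_out − 1) = 4.39 × (3.36/2.20 − 1) = 4.39 × 0.5273 = 2.315 kΩ.

R1 ≈ 2.31 kΩ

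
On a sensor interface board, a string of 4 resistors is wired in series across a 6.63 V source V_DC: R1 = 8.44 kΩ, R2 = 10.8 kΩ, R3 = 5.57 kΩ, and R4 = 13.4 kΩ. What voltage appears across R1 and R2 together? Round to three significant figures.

V ≈ 3.34 V

Total series resistance ΣR = 8.44 + 10.8 + 5.57 + 13.4 = 38.21 kΩ.
R_{R1..R2} = 8.44 + 10.8 = 19.24 kΩ.
Voltage divider: V = V_DC · (19.24 / 38.21) = 6.63 × 0.5035 = 3.338 V.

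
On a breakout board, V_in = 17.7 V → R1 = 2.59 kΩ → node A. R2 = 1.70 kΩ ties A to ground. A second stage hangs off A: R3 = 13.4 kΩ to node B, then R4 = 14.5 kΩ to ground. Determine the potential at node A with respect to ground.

Node A sees R2 in parallel with the series input of stage 2, R3 + R4 = 27.90 kΩ.
R2 ‖ (R3+R4) = 1.602 kΩ.
So V_A = 17.7 × 0.3822 = 6.765 V.

V_A ≈ 6.77 V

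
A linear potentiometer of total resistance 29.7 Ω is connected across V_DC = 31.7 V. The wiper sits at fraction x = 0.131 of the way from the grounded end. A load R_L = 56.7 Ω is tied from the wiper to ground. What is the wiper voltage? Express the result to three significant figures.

Lower segment x·R_p = 3.891 Ω; upper segment (1−x)·R_p = 25.81 Ω.
Lower segment in parallel with the load: 3.891 ‖ 56.7 = 3.641 Ω.
Loaded-divider output: V_out = 31.7 × 0.1236 = 3.919 V.
(Unloaded: V_out = x·V_DC = 4.15 V.)

V_out ≈ 3.92 V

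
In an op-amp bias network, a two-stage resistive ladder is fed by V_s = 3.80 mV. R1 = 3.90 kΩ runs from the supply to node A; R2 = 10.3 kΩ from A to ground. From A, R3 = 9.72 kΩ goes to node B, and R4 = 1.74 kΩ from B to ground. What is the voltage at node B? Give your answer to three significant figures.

Node A sees R2 in parallel with the series input of stage 2, R3 + R4 = 11.46 kΩ.
R2 ‖ (R3+R4) = 5.425 kΩ.
First divider: V_A = V_s · 5.425/(3.90 + 5.425) = 2.211 mV.
V_B = V_A × 0.1518 = 0.3356 mV.

V_B ≈ 0.336 mV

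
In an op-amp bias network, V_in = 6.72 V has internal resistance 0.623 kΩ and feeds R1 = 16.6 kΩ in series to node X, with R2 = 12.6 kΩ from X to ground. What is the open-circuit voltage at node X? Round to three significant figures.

V_th ≈ 2.84 V

R1' = 0.623 + 16.6 = 17.22 kΩ (source resistance + R1).
Open-circuit (no load on X): V_th = V_in · R2/(R1' + R2) = 6.72 × 12.6/(17.22 + 12.6) = 2.839 V.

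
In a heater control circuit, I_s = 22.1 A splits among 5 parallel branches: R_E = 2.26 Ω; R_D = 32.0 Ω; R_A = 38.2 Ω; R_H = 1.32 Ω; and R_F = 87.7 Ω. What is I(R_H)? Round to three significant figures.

Total conductance ΣG = 1/2.26 + 1/32.0 + 1/38.2 + 1/1.32 + 1/87.7 = 1.269 (units of 1/Ω).
Current divider: I(R_H) = I_s · G_k/ΣG = 22.1 × (0.7576/1.269) = 22.1 × 0.5970 = 13.19 A.

I ≈ 13.2 A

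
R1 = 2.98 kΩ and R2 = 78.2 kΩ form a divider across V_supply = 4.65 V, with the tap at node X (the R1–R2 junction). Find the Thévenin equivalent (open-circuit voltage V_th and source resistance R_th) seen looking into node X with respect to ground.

Open-circuit (no load on X): V_th = V_supply · R2/(R1 + R2) = 4.65 × 78.2/(2.980 + 78.2) = 4.479 V.
Zeroing V_supply shorts the top of R1 to ground, so R_th = R1 ‖ R2 = 2.871 kΩ.

V_th ≈ 4.48 V, R_th ≈ 2.87 kΩ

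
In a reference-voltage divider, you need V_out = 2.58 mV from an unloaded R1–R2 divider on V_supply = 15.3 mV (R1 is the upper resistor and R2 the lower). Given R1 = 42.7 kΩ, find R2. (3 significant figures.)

R2 ≈ 8.66 kΩ

V_out/V_supply = R2/(R1+R2) = 0.1686.
R2 = R1 · 0.1686/(1 − 0.1686) = 8.661 kΩ.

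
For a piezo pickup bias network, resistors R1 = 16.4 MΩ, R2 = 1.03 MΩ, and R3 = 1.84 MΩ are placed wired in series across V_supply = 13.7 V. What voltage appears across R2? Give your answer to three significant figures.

ΣR = 16.4 + 1.03 + 1.84 = 19.27 MΩ.
V = V_supply · R/ΣR = 13.7 × 0.05345 = 0.7323 V.

V ≈ 0.732 V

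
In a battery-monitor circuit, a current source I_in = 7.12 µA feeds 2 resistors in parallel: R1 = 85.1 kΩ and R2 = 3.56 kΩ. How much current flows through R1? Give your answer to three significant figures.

For two parallel branches, I_k = I_in · (other R)/(sum of R).
So I = 7.12 × 3.56/88.66 = 0.2859 µA.

I ≈ 0.286 µA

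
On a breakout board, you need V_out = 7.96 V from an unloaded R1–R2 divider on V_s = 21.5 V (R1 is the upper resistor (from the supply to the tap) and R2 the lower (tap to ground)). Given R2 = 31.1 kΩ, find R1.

R1 ≈ 52.9 kΩ

Required fraction k = V_out/V_s = 0.3702.
R1 = R2·(1/k − 1) = 31.1 × 1.701 = 52.90 kΩ.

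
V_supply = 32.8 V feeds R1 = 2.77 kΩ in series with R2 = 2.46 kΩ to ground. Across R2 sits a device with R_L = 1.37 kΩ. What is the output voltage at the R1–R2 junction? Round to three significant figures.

V_out ≈ 7.91 V

First combine the lower leg with the load: R2 ‖ R_L = 0.8799 kΩ.
Then V_out = V_supply · R2'/(R1 + R2') = 32.8 × 0.8799/3.650 = 7.908 V.
(Unloaded it would be 15.4 V; the load pulls it down.)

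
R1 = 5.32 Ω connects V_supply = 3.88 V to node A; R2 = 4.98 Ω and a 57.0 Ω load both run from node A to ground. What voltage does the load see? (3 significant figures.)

V_out ≈ 1.79 V

First combine the lower leg with the load: R2 ‖ R_L = 4.580 Ω.
Voltage divider with the loaded lower leg: V_out = 3.88 × 4.580/(5.32 + 4.580) = 3.88 × 0.4626 = 1.795 V.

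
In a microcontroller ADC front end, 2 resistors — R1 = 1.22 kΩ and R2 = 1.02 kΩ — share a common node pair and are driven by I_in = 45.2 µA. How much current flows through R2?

I ≈ 24.6 µA

For two parallel branches, I_k = I_in · (other R)/(sum of R).
So I = 45.2 × 1.22/2.240 = 24.62 µA.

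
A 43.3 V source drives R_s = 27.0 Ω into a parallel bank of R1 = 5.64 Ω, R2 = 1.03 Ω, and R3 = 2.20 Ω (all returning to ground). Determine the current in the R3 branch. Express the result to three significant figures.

I ≈ 0.445 A

Parallel bank: R_p = 1/(1/5.64 + 1/1.03 + 1/2.20) = 0.6239 Ω.
V_A by voltage divider: V_A = 43.3 × 0.6239/(27.0 + 0.6239) = 0.9780 V.
I(R3) = V_A / R3 = 0.9780/2.20 = 0.4446 A.
(Equivalently: I_total = 1.567 A, then current-divider fraction G_k/ΣG = 0.2836.)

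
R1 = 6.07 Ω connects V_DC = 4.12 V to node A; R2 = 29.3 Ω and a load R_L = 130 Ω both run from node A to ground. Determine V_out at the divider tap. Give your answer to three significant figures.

V_out ≈ 3.29 V

R2 ‖ R_L = (29.3 × 130)/(29.3 + 130) = 23.91 Ω.
Then V_out = V_DC · R2'/(R1 + R2') = 4.12 × 23.91/29.98 = 3.286 V.
(Unloaded it would be 3.41 V; the load pulls it down.)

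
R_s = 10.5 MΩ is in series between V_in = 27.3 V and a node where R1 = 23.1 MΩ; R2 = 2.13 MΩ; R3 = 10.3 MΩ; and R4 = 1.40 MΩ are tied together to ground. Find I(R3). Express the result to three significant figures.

Parallel bank: R_p = 1/(1/23.1 + 1/2.13 + 1/10.3 + 1/1.40) = 0.7552 MΩ.
V_A by voltage divider: V_A = 27.3 × 0.7552/(10.5 + 0.7552) = 1.832 V.
I(R3) = V_A / R3 = 1.832/10.3 = 0.1778 µA.

I ≈ 0.178 µA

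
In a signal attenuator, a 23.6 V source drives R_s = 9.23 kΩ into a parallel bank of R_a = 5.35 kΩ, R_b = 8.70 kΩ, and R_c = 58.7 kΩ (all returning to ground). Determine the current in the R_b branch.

I ≈ 0.688 mA

Combine the parallel branches: R_p = (1/5.35 + 1/8.70 + 1/58.7)⁻¹ = 3.136 kΩ.
V_A = 23.6 × 3.136/12.37 = 5.985 V.
I(R_b) = V_A / R_b = 5.985/8.70 = 0.6879 mA.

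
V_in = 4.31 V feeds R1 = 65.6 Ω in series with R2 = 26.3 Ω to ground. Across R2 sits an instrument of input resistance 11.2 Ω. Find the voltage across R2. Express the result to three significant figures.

R2 ‖ R_L = (26.3 × 11.2)/(26.3 + 11.2) = 7.855 Ω.
Now apply the divider: V_out = 4.31 × 0.1069 = 0.4609 V.
(Unloaded it would be 1.23 V; the load pulls it down.)

V_out ≈ 0.461 V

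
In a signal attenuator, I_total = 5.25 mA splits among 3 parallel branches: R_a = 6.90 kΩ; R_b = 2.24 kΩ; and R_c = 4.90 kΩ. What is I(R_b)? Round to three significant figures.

I ≈ 2.95 mA

Total conductance ΣG = 1/6.90 + 1/2.24 + 1/4.90 = 0.7954 (units of 1/kΩ).
R_b takes the fraction G_k/ΣG = 0.4464/0.7954 = 0.5612, so I = 5.25 × 0.5612 = 2.946 mA.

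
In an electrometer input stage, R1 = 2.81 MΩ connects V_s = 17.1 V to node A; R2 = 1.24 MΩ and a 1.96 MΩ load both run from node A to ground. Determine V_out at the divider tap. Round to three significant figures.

V_out ≈ 3.64 V

R2 ‖ R_L = (1.24 × 1.96)/(1.24 + 1.96) = 0.7595 MΩ.
Now apply the divider: V_out = 17.1 × 0.2128 = 3.638 V.
(Unloaded it would be 5.24 V; the load pulls it down.)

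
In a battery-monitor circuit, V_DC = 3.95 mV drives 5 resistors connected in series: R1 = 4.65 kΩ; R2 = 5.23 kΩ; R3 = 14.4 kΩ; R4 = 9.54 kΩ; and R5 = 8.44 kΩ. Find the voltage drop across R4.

Series total: ΣR = 4.65 + 5.23 + 14.4 + 9.54 + 8.44 = 42.26 kΩ.
Voltage divider: V = V_DC · (9.540 / 42.26) = 3.95 × 0.2257 = 0.8917 mV.

V ≈ 0.892 mV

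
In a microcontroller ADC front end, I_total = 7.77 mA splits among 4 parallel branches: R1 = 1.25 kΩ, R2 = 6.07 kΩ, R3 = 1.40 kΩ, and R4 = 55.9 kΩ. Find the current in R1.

I ≈ 3.66 mA

ΣG = 1/1.25 + 1/6.07 + 1/1.40 + 1/55.9 = 1.697.
R1 takes the fraction G_k/ΣG = 0.8000/1.697 = 0.4714, so I = 7.77 × 0.4714 = 3.663 mA.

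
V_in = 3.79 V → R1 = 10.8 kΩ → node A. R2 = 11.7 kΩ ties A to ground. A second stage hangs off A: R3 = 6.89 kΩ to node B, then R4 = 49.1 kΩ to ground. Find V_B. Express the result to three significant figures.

Looking into the second stage from A: R3 + R4 = 55.99 kΩ appears in parallel with R2.
R2 ‖ (R3+R4) = 9.678 kΩ.
So V_A = 3.79 × 0.4726 = 1.791 V.
Stage 2 is unloaded, so V_B = V_A · R4/(R3+R4) = 1.791 × 49.1/55.99 = 1.571 V.

V_B ≈ 1.57 V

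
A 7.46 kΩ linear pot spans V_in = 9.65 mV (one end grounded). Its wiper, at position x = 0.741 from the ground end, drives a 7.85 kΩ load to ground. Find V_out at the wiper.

Split the track: R_lower = x·R_p = 5.528 kΩ, R_upper = (1−x)·R_p = 1.932 kΩ.
R_L loads the lower segment: effective lower R = 3.244 kΩ.
Loaded-divider output: V_out = 9.65 × 0.6267 = 6.048 mV.

V_out ≈ 6.05 mV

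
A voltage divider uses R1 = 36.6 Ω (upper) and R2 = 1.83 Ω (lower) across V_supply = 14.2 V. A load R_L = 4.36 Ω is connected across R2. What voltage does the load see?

The load sits in parallel with R2, giving an effective lower resistance R2' = R2·R_L/(R2+R_L) = 1.289 Ω.
Voltage divider with the loaded lower leg: V_out = 14.2 × 1.289/(36.6 + 1.289) = 14.2 × 0.03402 = 0.4831 V.
(Unloaded it would be 0.676 V; the load pulls it down.)

V_out ≈ 0.483 V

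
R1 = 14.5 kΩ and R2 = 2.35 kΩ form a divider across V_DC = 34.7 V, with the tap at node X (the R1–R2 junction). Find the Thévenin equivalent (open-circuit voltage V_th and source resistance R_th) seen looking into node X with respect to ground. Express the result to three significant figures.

V_th ≈ 4.84 V, R_th ≈ 2.02 kΩ

V_th is the unloaded tap voltage: V_DC · R2/(R1+R2) = 34.7 × 0.1395 = 4.839 V.
Looking into X with the source shorted: R_th = R1·R2/(R1+R2) = 14.50 × 2.35/16.85 = 2.022 kΩ.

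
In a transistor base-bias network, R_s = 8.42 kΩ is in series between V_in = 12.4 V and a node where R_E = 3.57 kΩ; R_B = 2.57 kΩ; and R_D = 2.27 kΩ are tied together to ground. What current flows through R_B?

I ≈ 0.466 mA

Equivalent of the parallel group: R_p = 0.9011 kΩ.
Node voltage V_A = V_in · R_p/(R_s + R_p) = 12.4 × 0.09667 = 1.199 V.
I(R_B) = V_A / R_B = 1.199/2.57 = 0.4664 mA.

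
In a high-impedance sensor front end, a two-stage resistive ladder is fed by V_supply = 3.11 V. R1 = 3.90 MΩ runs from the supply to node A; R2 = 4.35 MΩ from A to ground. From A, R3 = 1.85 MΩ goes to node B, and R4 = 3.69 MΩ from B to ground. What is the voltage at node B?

V_B ≈ 0.797 V

Node A sees R2 in parallel with the series input of stage 2, R3 + R4 = 5.540 MΩ.
R2 ‖ (R3+R4) = 2.437 MΩ.
First divider: V_A = V_supply · 2.437/(3.90 + 2.437) = 1.196 V.
V_B = V_A × 0.6661 = 0.7966 V.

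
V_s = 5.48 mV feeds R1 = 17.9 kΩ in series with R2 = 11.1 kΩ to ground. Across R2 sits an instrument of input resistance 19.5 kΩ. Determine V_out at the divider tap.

The load sits in parallel with R2, giving an effective lower resistance R2' = R2·R_L/(R2+R_L) = 7.074 kΩ.
Then V_out = V_s · R2'/(R1 + R2') = 5.48 × 7.074/24.97 = 1.552 mV.

V_out ≈ 1.55 mV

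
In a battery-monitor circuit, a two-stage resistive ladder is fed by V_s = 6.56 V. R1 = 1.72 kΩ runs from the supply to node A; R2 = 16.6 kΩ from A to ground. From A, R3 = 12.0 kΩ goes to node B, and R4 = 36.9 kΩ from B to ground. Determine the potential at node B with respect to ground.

Node A sees R2 in parallel with the series input of stage 2, R3 + R4 = 48.90 kΩ.
R2 ‖ (R3+R4) = 12.39 kΩ.
First divider: V_A = V_s · 12.39/(1.72 + 12.39) = 5.761 V.
Stage 2 is unloaded, so V_B = V_A · R4/(R3+R4) = 5.761 × 36.9/48.90 = 4.347 V.

V_B ≈ 4.35 V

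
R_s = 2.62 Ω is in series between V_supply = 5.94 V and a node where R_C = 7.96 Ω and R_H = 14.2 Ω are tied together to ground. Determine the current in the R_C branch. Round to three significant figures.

Equivalent of the parallel group: R_p = 5.101 Ω.
V_A by voltage divider: V_A = 5.94 × 5.101/(2.62 + 5.101) = 3.924 V.
Branch current I = V_A/R_C = 3.924/7.96 = 0.4930 A.
(Equivalently: I_total = 0.7694 A, then current-divider fraction G_k/ΣG = 0.6408.)

I ≈ 0.493 A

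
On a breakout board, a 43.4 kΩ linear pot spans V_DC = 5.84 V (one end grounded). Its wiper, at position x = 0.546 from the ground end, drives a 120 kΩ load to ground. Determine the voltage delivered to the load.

V_out ≈ 2.93 V

Lower segment x·R_p = 23.70 kΩ; upper segment (1−x)·R_p = 19.70 kΩ.
(x·R_p) ‖ R_L = 19.79 kΩ.
Loaded-divider output: V_out = 5.84 × 0.5011 = 2.926 V.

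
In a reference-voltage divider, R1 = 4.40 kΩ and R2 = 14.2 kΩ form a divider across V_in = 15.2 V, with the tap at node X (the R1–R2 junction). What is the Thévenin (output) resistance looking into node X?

R_th ≈ 3.36 kΩ

Zeroing V_in shorts the top of R1 to ground, so R_th = R1 ‖ R2 = 3.359 kΩ.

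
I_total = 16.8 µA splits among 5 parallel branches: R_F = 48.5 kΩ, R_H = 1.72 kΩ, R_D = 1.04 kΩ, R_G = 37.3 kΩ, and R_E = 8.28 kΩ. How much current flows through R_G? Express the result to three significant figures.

ΣG = 1/48.5 + 1/1.72 + 1/1.04 + 1/37.3 + 1/8.28 = 1.711.
R_G takes the fraction G_k/ΣG = 0.02681/1.711 = 0.01567, so I = 16.8 × 0.01567 = 0.2632 µA.

I ≈ 0.263 µA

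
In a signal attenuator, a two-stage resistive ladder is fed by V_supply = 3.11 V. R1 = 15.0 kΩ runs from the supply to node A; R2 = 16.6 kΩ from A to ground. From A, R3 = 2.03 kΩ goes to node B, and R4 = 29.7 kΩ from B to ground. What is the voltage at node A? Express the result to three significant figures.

The second stage (R3 + R4 = 31.73 kΩ) loads node A in parallel with R2.
Effective lower resistance at A: R2 ‖ 31.73 = 10.90 kΩ.
First divider: V_A = V_supply · 10.90/(15.0 + 10.90) = 1.309 V.

V_A ≈ 1.31 V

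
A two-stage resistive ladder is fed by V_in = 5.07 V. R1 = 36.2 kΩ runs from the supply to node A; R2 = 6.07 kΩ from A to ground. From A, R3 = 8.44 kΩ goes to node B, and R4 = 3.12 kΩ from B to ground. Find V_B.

The second stage (R3 + R4 = 11.56 kΩ) loads node A in parallel with R2.
R2 ‖ (R3+R4) = 3.980 kΩ.
So V_A = 5.07 × 0.09906 = 0.5022 V.
V_B = V_A × 0.2699 = 0.1355 V.

V_B ≈ 0.136 V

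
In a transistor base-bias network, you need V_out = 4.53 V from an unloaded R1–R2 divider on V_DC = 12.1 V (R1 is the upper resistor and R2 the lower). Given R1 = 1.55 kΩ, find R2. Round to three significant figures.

The divider ratio is R2/(R1+R2) = 4.53/12.1 = 0.3744.
Rearranging, R2 = R1·k/(1−k) = 1.55 × 0.5984 = 0.9275 kΩ.

R2 ≈ 0.928 kΩ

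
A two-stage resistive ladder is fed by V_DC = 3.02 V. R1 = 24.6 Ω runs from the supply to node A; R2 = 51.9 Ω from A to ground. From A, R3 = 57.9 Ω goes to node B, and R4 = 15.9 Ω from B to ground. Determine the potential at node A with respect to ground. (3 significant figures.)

Node A sees R2 in parallel with the series input of stage 2, R3 + R4 = 73.80 Ω.
Effective lower resistance at A: R2 ‖ 73.80 = 30.47 Ω.
So V_A = 3.02 × 0.5533 = 1.671 V.

V_A ≈ 1.67 V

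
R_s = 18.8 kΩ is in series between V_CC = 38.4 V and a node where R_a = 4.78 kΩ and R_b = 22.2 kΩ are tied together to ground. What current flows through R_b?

Parallel bank: R_p = 1/(1/4.78 + 1/22.2) = 3.933 kΩ.
V_A by voltage divider: V_A = 38.4 × 3.933/(18.8 + 3.933) = 6.644 V.
I(R_b) = V_A / R_b = 6.644/22.2 = 0.2993 mA.

I ≈ 0.299 mA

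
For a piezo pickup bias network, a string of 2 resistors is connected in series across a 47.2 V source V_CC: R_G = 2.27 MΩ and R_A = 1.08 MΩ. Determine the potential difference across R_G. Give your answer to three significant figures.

V ≈ 32.0 V

ΣR = 2.27 + 1.08 = 3.350 MΩ.
Voltage divider: V = V_CC · (2.270 / 3.350) = 47.2 × 0.6776 = 31.98 V.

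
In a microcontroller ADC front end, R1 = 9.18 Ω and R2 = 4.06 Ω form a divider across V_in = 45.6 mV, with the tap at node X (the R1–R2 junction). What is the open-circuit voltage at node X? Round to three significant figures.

V_th ≈ 14.0 mV

With X open, the divider is unloaded: V_th = 45.6 × 4.06/13.24 = 13.98 mV.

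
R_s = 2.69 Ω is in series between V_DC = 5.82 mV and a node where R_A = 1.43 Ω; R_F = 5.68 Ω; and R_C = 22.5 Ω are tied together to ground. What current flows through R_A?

I ≈ 1.17 mA

Combine the parallel branches: R_p = (1/1.43 + 1/5.68 + 1/22.5)⁻¹ = 1.087 Ω.
Node voltage V_A = V_DC · R_p/(R_s + R_p) = 5.82 × 0.2878 = 1.675 mV.
Branch current I = V_A/R_A = 1.675/1.43 = 1.171 mA.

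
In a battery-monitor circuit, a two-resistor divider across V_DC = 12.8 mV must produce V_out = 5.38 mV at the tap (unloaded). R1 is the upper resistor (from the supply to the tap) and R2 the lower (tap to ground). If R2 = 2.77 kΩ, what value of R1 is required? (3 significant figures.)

R1 ≈ 3.82 kΩ

V_out/V_DC = R2/(R1+R2) = 0.4203.
So R1 = R2 · (V_DC/V_out − 1) = 2.77 × (12.8/5.38 − 1) = 2.77 × 1.379 = 3.820 kΩ.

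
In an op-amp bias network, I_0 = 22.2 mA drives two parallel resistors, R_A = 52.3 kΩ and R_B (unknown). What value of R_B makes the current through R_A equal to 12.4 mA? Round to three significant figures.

The fraction through R_A equals R_B/(R_A+R_B).
12.4/22.2 = R_B/(R_A + R_B) → R_B = R_A · (0.5586)/(1 − 0.5586) = 52.3 × 1.265 = 66.18 kΩ.

R_B ≈ 66.2 kΩ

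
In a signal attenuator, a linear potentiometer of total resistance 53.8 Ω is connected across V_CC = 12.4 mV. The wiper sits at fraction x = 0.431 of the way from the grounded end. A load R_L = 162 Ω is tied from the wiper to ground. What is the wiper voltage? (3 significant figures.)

V_out ≈ 4.94 mV

Lower segment x·R_p = 23.19 Ω; upper segment (1−x)·R_p = 30.61 Ω.
R_L loads the lower segment: effective lower R = 20.28 Ω.
Loaded-divider output: V_out = 12.4 × 0.3985 = 4.942 mV.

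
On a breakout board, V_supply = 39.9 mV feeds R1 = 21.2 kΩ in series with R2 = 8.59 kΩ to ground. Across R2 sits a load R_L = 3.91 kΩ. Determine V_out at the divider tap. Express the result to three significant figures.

R2 ‖ R_L = (8.59 × 3.91)/(8.59 + 3.91) = 2.687 kΩ.
Now apply the divider: V_out = 39.9 × 0.1125 = 4.488 mV.

V_out ≈ 4.49 mV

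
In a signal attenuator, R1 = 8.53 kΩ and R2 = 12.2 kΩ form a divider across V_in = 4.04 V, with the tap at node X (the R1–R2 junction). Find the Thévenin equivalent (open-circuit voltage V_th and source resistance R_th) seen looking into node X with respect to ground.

Open-circuit (no load on X): V_th = V_in · R2/(R1 + R2) = 4.04 × 12.2/(8.530 + 12.2) = 2.378 V.
Zeroing V_in shorts the top of R1 to ground, so R_th = R1 ‖ R2 = 5.020 kΩ.

V_th ≈ 2.38 V, R_th ≈ 5.02 kΩ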